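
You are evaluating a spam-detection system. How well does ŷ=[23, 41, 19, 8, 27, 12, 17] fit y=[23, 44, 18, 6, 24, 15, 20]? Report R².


ȳ = 21.4286
SS_res = Σ(y-ŷ)² = 41
SS_tot = Σ(y-ȳ)² = 811.71
R² = 1 - SS_res/SS_tot = 1 - 0.0505 = 0.9495

0.9495


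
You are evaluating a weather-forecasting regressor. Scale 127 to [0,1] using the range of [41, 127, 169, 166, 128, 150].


min=41, max=169
(127-41)/(169-41) = 86/128 = 0.6719

0.6719


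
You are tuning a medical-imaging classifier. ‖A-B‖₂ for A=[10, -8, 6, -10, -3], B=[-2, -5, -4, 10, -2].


d = √((10+ 2)² + (-8+ 5)² + (6+ 4)² + (-10-10)² + (-3+ 2)²)
  = √(144 + 9 + 100 + 400 + 1)
  = √654 = 25.5734

25.5734


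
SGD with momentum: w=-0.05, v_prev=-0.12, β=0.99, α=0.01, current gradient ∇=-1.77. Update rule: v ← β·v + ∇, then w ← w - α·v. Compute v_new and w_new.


v_new = 0.99·-0.12 - 1.77 = -0.1188 - 1.77 = -1.8888
w_new = -0.05 - 0.01·-1.8888 = -0.05 + 0.018888 = -0.031112

v_new=-1.8888, w_new=-0.031112


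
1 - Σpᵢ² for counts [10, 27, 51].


Probabilities: [10/88, 27/88, 51/88] ≈ [0.1136, 0.3068, 0.5795]
Σpᵢ² = (100 + 729 + 2601)/88² = 3430/7744
Gini = 1 - Σpᵢ² = 1 - 3430/7744 = 0.5571

0.5571


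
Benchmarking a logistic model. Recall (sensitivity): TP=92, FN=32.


Recall = TP/(TP+FN)
= 92/(92+32)
= 92/124 = 74.19%

74.19%


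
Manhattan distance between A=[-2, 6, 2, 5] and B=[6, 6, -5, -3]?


d = |-2-6| + |6-6| + |2+ 5| + |5+ 3|
  = 8 + 0 + 7 + 8
  = 23

23


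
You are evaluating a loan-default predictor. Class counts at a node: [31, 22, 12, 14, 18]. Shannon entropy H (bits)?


Probabilities: [31/97, 22/97, 12/97, 14/97, 18/97] ≈ [0.3196, 0.2268, 0.1237, 0.1443, 0.1856]
H = -((31/97)·log₂(31/97) + (22/97)·log₂(22/97) + (12/97)·log₂(12/97) + (14/97)·log₂(14/97) + (18/97)·log₂(18/97))
  = 2.2384 bits

2.2384 bits


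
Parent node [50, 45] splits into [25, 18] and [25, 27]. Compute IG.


Parent = [50, 45], H_parent = 0.998
H_left = 0.9808 (n=43), H_right = 0.9989 (n=52)
H_children = (43/95)·0.9808 + (52/95)·0.9989 = 0.9907
IG = 0.998 - 0.9907 = 0.0073

0.0073


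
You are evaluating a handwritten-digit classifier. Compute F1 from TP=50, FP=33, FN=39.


Precision = 50/83 = 0.6024
Recall = 50/89 = 0.5618
F1 = 2·P·R/(P+R) = 2·TP/(2·TP+FP+FN) = 100/(100+33+39) = 100/172 = 0.5814

0.5814


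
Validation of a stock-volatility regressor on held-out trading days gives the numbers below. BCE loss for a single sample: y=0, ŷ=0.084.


BCE = -[y·ln(p) + (1-y)·ln(1-p)]
= -0 - 1·ln(1-0.084)
= -ln(0.916) = 0.0877

0.0877


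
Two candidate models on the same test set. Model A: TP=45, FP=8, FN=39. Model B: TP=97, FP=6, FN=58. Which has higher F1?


Model A: P=45/53=0.8491, R=45/84=0.5357, F1=2PR/(P+R)=2TP/(2TP+FP+FN)=90/137=0.6569
Model B: P=97/103=0.9417, R=97/155=0.6258, F1=2PR/(P+R)=2TP/(2TP+FP+FN)=194/258=0.7519
0.6569 < 0.7519 → Model B

Model B


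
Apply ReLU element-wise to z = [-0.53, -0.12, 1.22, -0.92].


ReLU(-0.53) = max(0, -0.53) = 0.0
ReLU(-0.12) = max(0, -0.12) = 0.0
ReLU(1.22) = max(0, 1.22) = 1.22
ReLU(-0.92) = max(0, -0.92) = 0.0
result = [0.0, 0.0, 1.22, 0.0]

[0.0, 0.0, 1.22, 0.0]


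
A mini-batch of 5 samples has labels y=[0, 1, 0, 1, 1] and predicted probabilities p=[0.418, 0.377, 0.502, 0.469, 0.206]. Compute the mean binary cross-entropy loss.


L[0] = -ln(1-0.418) = -ln(0.582) = 0.5413
L[1] = -ln(0.377) = 0.9755
L[2] = -ln(1-0.502) = -ln(0.498) = 0.6972
L[3] = -ln(0.469) = 0.7572
L[4] = -ln(0.206) = 1.5799
mean = (0.5413 + 0.9755 + 0.6972 + 0.7572 + 1.5799)/5 = 0.9102

0.9102


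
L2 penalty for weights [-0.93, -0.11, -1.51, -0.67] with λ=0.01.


‖w‖₂² = (-0.93)² + (-0.11)² + (-1.51)² + (-0.67)²
     = 0.8649 + 0.0121 + 2.2801 + 0.4489
     = 3.606
λ·‖w‖₂² = 0.01·3.606 = 0.03606

0.03606


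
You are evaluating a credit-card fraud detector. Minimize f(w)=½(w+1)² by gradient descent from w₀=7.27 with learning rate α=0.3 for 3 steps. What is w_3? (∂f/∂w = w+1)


step 1: grad = 7.27+1 = 8.27; w = 7.27 - 0.3·(8.27) = 4.789
step 2: grad = 4.789+1 = 5.789; w = 4.789 - 0.3·(5.789) = 3.0523
step 3: grad = 3.0523+1 = 4.0523; w = 3.0523 - 0.3·(4.0523) = 1.83661

1.83661


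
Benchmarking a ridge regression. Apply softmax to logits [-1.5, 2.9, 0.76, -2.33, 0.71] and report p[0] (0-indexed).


Exponentials: e^-1.5=0.2231, e^2.9=18.1741, e^0.76=2.1383, e^-2.33=0.0973, e^0.71=2.034
Sum = 22.6668
Softmax = [0.0098, 0.8018, 0.0943, 0.0043, 0.0897]
p[0] = 0.2231/22.6668 = 0.0098

0.0098


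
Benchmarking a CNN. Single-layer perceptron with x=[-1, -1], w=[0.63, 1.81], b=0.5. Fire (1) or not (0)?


z = (-1)·(0.63) + (-1)·(1.81) + 0.5
  = -1.94
step(z) = 0 (z<0)

0


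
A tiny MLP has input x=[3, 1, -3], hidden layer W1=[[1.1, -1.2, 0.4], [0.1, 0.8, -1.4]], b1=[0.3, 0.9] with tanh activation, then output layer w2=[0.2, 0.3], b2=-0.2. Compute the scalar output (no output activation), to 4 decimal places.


z1[0] = (1.1)·(3) + (-1.2)·(1) + (0.4)·(-3) + 0.3 = 1.2
z1[1] = (0.1)·(3) + (0.8)·(1) + (-1.4)·(-3) + 0.9 = 6.2
h = tanh(z1) = [0.8337, 1.0]
output = (0.2)·(0.8337) + (0.3)·(1.0) - 0.2 = 0.2667

0.2667


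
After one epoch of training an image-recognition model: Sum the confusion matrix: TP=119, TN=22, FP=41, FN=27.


Total = TP + TN + FP + FN
= 119 + 22 + 41 + 27
= 209
(Predicted positive: 160, predicted negative: 49)

209


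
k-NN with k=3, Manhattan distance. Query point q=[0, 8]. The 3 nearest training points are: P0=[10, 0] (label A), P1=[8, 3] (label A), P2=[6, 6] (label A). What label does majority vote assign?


d(q,P0) = 18  (label A)
d(q,P1) = 13  (label A)
d(q,P2) = 8  (label A)
Votes: A=3, B=0
Majority → A

A


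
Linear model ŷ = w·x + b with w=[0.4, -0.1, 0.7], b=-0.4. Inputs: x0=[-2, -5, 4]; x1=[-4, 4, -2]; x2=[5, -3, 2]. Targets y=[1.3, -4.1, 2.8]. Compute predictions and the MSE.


ŷ0 = (0.4)·(-2) + (-0.1)·(-5) + (0.7)·(4) - 0.4 = 2.1
ŷ1 = (0.4)·(-4) + (-0.1)·(4) + (0.7)·(-2) - 0.4 = -3.8
ŷ2 = (0.4)·(5) + (-0.1)·(-3) + (0.7)·(2) - 0.4 = 3.3
errors² = [0.64, 0.09, 0.25]
MSE = 0.9800/3 = 0.3267

0.3267


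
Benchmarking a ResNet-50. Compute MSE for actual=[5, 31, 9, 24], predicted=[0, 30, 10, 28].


Squared errors: (5-0)²=25, (31-30)²=1, (9-10)²=1, (24-28)²=16
Sum = 43
MSE = 43/4 = 43/4

43/4


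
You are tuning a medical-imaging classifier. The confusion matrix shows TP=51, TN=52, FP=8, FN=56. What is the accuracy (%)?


Accuracy = (TP+TN)/(TP+TN+FP+FN)
= (51+52)/(167)
= 103/167 = 61.68%

61.68%


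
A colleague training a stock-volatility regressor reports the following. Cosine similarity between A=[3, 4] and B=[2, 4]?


A·B = 3·2 + 4·4 = 22
‖A‖ = √25 = 5, ‖B‖ = √20 = 4.4721
cos = 22/(√25·√20) = 22/√500 = 0.9839

0.9839


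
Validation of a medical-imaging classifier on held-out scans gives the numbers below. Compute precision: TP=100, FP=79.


Precision = TP/(TP+FP)
= 100/(100+79)
= 100/179 = 55.87%

55.87%


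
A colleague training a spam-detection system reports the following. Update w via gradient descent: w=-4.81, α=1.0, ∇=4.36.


w_new = w - α·∇
= -4.81 - 1.0·4.36
= -4.81 - 4.36
= -9.17

-9.17


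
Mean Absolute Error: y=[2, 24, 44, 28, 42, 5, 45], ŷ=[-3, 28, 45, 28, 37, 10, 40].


Absolute errors: |2+ 3|=5, |24-28|=4, |44-45|=1, |28-28|=0, |42-37|=5, |5-10|=5, |45-40|=5
Sum = 25
MAE = 25/7 = 25/7

25/7


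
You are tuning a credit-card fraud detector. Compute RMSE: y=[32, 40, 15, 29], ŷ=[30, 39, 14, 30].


MSE = 7/4 = 1.75
RMSE = √(7/4) = 1.3229

1.3229


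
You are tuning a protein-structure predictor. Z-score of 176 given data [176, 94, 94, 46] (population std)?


μ = 102.5, σ = 46.7413
z = (176 - 102.5)/46.7413 = 1.5725

1.5725


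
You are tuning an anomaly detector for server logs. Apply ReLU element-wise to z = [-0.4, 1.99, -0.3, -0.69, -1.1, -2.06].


ReLU(-0.4) = max(0, -0.4) = 0.0
ReLU(1.99) = max(0, 1.99) = 1.99
ReLU(-0.3) = max(0, -0.3) = 0.0
ReLU(-0.69) = max(0, -0.69) = 0.0
ReLU(-1.1) = max(0, -1.1) = 0.0
ReLU(-2.06) = max(0, -2.06) = 0.0
result = [0.0, 1.99, 0.0, 0.0, 0.0, 0.0]

[0.0, 1.99, 0.0, 0.0, 0.0, 0.0]


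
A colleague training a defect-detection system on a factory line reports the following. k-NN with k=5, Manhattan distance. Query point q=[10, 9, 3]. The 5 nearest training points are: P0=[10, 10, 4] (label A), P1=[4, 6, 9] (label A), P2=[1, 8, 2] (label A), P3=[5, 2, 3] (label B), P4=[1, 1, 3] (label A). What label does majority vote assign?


d(q,P0) = 2  (label A)
d(q,P1) = 15  (label A)
d(q,P2) = 11  (label A)
d(q,P3) = 12  (label B)
d(q,P4) = 17  (label A)
Votes: A=4, B=1
Majority → A

A


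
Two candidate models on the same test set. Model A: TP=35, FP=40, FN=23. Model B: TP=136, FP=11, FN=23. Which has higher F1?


Model A: P=35/75=0.4667, R=35/58=0.6034, F1=2PR/(P+R)=2TP/(2TP+FP+FN)=70/133=0.5263
Model B: P=136/147=0.9252, R=136/159=0.8553, F1=2PR/(P+R)=2TP/(2TP+FP+FN)=272/306=0.8889
0.5263 < 0.8889 → Model B

Model B


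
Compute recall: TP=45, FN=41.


Recall = TP/(TP+FN)
= 45/(45+41)
= 45/86 = 52.33%

52.33%


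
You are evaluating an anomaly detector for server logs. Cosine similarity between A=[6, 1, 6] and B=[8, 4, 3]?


A·B = 6·8 + 1·4 + 6·3 = 70
‖A‖ = √73 = 8.544, ‖B‖ = √89 = 9.434
cos = 70/(√73·√89) = 70/√6497 = 0.8684

0.8684


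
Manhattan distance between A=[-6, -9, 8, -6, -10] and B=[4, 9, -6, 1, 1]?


d = |-6-4| + |-9-9| + |8+ 6| + |-6-1| + |-10-1|
  = 10 + 18 + 14 + 7 + 11
  = 60

60


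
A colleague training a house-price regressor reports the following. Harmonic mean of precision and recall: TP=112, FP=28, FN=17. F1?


Precision = 112/140 = 0.8
Recall = 112/129 = 0.8682
F1 = 2·P·R/(P+R) = 2·TP/(2·TP+FP+FN) = 224/(224+28+17) = 224/269 = 0.8327

0.8327


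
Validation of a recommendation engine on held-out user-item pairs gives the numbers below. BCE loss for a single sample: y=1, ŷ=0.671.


BCE = -[y·ln(p) + (1-y)·ln(1-p)]
= -1·ln(0.671) - 0
= -ln(0.671) = 0.399

0.399


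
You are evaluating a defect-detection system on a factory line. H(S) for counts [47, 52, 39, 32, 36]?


Probabilities: [47/206, 52/206, 39/206, 32/206, 36/206] ≈ [0.2282, 0.2524, 0.1893, 0.1553, 0.1748]
H = -((47/206)·log₂(47/206) + (52/206)·log₂(52/206) + (39/206)·log₂(39/206) + (32/206)·log₂(32/206) + (36/206)·log₂(36/206))
  = 2.2994 bits

2.2994 bits


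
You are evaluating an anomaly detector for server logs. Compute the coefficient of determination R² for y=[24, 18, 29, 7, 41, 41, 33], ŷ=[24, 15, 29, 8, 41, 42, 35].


ȳ = 27.5714
SS_res = Σ(y-ŷ)² = 15
SS_tot = Σ(y-ȳ)² = 919.71
R² = 1 - SS_res/SS_tot = 1 - 0.0163 = 0.9837

0.9837


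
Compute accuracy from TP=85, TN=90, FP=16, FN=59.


Accuracy = (TP+TN)/(TP+TN+FP+FN)
= (85+90)/(250)
= 175/250 = 70.0%

70.0%


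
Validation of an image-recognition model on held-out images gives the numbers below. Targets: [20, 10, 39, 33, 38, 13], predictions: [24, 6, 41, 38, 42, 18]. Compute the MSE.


Squared errors: (20-24)²=16, (10-6)²=16, (39-41)²=4, (33-38)²=25, (38-42)²=16, (13-18)²=25
Sum = 102
MSE = 102/6 = 17

17


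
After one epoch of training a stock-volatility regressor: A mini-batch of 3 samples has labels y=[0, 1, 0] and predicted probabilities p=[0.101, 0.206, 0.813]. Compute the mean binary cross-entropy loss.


L[0] = -ln(1-0.101) = -ln(0.899) = 0.1065
L[1] = -ln(0.206) = 1.5799
L[2] = -ln(1-0.813) = -ln(0.187) = 1.6766
mean = (0.1065 + 1.5799 + 1.6766)/3 = 1.121

1.121


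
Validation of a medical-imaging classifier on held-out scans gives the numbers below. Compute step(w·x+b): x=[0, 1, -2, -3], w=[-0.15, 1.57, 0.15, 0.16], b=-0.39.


z = (0)·(-0.15) + (1)·(1.57) + (-2)·(0.15) + (-3)·(0.16) - 0.39
  = 0.4
step(z) = 1 (z≥0)

1


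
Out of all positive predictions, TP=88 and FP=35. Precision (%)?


Precision = TP/(TP+FP)
= 88/(88+35)
= 88/123 = 71.54%

71.54%


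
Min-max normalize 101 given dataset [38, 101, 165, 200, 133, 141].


min=38, max=200
(101-38)/(200-38) = 63/162 = 0.3889

0.3889


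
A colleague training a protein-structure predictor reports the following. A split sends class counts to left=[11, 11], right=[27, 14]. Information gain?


Parent = [38, 25], H_parent = 0.9691
H_left = 1 (n=22), H_right = 0.9262 (n=41)
H_children = (22/63)·1 + (41/63)·0.9262 = 0.952
IG = 0.9691 - 0.952 = 0.0171

0.0171


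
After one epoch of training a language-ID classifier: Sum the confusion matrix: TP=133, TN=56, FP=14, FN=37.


Total = TP + TN + FP + FN
= 133 + 56 + 14 + 37
= 240
(Predicted positive: 147, predicted negative: 93)

240


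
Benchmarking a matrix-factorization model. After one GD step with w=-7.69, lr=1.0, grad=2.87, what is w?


w_new = w - α·∇
= -7.69 - 1.0·2.87
= -7.69 - 2.87
= -10.56

-10.56


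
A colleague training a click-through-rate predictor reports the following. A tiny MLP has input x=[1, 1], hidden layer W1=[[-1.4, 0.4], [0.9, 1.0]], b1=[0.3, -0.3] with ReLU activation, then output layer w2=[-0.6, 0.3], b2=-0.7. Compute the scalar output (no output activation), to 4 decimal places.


z1[0] = (-1.4)·(1) + (0.4)·(1) + 0.3 = -0.7
z1[1] = (0.9)·(1) + (1.0)·(1) - 0.3 = 1.6
h = ReLU(z1) = [0.0, 1.6]
output = (-0.6)·(0.0) + (0.3)·(1.6) - 0.7 = -0.22

-0.22


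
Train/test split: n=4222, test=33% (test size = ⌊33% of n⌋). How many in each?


Test = ⌊4222·33/100⌋ = 1393
Train = 4222 - 1393 = 2829

Train: 2829, Test: 1393


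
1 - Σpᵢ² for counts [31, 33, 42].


Probabilities: [31/106, 33/106, 42/106] ≈ [0.2925, 0.3113, 0.3962]
Σpᵢ² = (961 + 1089 + 1764)/106² = 3814/11236
Gini = 1 - Σpᵢ² = 1 - 3814/11236 = 0.6606

0.6606


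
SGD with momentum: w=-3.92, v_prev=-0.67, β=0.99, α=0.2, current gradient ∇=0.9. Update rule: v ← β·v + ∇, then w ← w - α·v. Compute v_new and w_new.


v_new = 0.99·-0.67 + 0.9 = -0.6633 + 0.9 = 0.2367
w_new = -3.92 - 0.2·0.2367 = -3.92 - 0.04734 = -3.96734

v_new=0.2367, w_new=-3.96734


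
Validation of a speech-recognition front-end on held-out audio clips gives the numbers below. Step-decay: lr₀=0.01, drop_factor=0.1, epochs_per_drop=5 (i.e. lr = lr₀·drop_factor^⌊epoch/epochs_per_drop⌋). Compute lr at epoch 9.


n_drops = ⌊9/5⌋ = 1
lr = 0.01·0.1^1 = 0.01·0.1 = 0.001

0.001


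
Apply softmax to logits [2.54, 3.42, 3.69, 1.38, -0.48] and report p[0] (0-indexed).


Exponentials: e^2.54=12.6797, e^3.42=30.5694, e^3.69=40.0448, e^1.38=3.9749, e^-0.48=0.6188
Sum = 87.8876
Softmax = [0.1443, 0.3478, 0.4556, 0.0452, 0.007]
p[0] = 12.6797/87.8876 = 0.1443

0.1443


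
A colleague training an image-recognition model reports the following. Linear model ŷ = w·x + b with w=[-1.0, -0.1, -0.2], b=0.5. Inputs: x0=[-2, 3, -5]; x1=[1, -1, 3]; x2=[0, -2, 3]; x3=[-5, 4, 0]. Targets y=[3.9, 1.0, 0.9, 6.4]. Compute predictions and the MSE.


ŷ0 = (-1.0)·(-2) + (-0.1)·(3) + (-0.2)·(-5) + 0.5 = 3.2
ŷ1 = (-1.0)·(1) + (-0.1)·(-1) + (-0.2)·(3) + 0.5 = -1.0
ŷ2 = (-1.0)·(0) + (-0.1)·(-2) + (-0.2)·(3) + 0.5 = 0.1
ŷ3 = (-1.0)·(-5) + (-0.1)·(4) + (-0.2)·(0) + 0.5 = 5.1
errors² = [0.49, 4.0, 0.64, 1.69]
MSE = 6.8200/4 = 1.705

1.705


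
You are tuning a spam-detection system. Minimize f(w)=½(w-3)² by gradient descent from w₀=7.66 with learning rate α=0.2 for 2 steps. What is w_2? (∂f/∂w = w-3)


step 1: grad = 7.66-3 = 4.66; w = 7.66 - 0.2·(4.66) = 6.728
step 2: grad = 6.728-3 = 3.728; w = 6.728 - 0.2·(3.728) = 5.9824

5.9824


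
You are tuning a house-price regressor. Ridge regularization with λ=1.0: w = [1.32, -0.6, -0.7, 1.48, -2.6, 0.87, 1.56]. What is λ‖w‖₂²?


‖w‖₂² = (1.32)² + (-0.6)² + (-0.7)² + (1.48)² + (-2.6)² + (0.87)² + (1.56)²
     = 1.7424 + 0.36 + 0.49 + 2.1904 + 6.76 + 0.7569 + 2.4336
     = 14.7333
λ·‖w‖₂² = 1.0·14.7333 = 14.7333

14.7333


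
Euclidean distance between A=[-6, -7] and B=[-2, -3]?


d = √((-6+ 2)² + (-7+ 3)²)
  = √(16 + 16)
  = √32 = 5.6569

5.6569


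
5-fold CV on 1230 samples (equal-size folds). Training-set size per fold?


Fold size = 1230/5 = 246
Training per fold = 1230 - 246 = 984

984


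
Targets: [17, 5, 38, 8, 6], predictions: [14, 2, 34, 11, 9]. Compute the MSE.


Squared errors: (17-14)²=9, (5-2)²=9, (38-34)²=16, (8-11)²=9, (6-9)²=9
Sum = 52
MSE = 52/5 = 52/5

52/5


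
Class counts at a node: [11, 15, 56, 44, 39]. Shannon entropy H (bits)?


Probabilities: [11/165, 15/165, 56/165, 44/165, 39/165] ≈ [0.0667, 0.0909, 0.3394, 0.2667, 0.2364]
H = -((11/165)·log₂(11/165) + (15/165)·log₂(15/165) + (56/165)·log₂(56/165) + (44/165)·log₂(44/165) + (39/165)·log₂(39/165))
  = 2.1044 bits

2.1044 bits


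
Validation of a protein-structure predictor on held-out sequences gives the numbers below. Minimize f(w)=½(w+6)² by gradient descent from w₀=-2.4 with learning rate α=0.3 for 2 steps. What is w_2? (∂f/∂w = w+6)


step 1: grad = -2.4+6 = 3.6; w = -2.4 - 0.3·(3.6) = -3.48
step 2: grad = -3.48+6 = 2.52; w = -3.48 - 0.3·(2.52) = -4.236

-4.236


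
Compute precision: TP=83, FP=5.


Precision = TP/(TP+FP)
= 83/(83+5)
= 83/88 = 94.32%

94.32%


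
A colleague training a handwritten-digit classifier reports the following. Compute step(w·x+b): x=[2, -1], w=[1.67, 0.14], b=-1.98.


z = (2)·(1.67) + (-1)·(0.14) - 1.98
  = 1.22
step(z) = 1 (z≥0)

1


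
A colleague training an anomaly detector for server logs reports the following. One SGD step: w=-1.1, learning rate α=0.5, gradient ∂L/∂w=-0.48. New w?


w_new = w - α·∇
= -1.1 - 0.5·-0.48
= -1.1 + 0.24
= -0.86

-0.86


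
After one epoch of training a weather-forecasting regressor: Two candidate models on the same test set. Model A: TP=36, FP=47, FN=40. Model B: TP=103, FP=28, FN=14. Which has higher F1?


Model A: P=36/83=0.4337, R=36/76=0.4737, F1=2PR/(P+R)=2TP/(2TP+FP+FN)=72/159=0.4528
Model B: P=103/131=0.7863, R=103/117=0.8803, F1=2PR/(P+R)=2TP/(2TP+FP+FN)=206/248=0.8306
0.4528 < 0.8306 → Model B

Model B


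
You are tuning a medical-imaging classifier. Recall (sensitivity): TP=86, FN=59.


Recall = TP/(TP+FN)
= 86/(86+59)
= 86/145 = 59.31%

59.31%


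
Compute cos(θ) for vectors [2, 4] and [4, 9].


A·B = 2·4 + 4·9 = 44
‖A‖ = √20 = 4.4721, ‖B‖ = √97 = 9.8489
cos = 44/(√20·√97) = 44/√1940 = 0.999

0.999


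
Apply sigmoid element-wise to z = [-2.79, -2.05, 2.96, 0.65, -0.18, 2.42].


σ(-2.79) = 1/(1+e^2.79) = 0.0579
σ(-2.05) = 1/(1+e^2.05) = 0.1141
σ(2.96) = 1/(1+e^-2.96) = 0.9507
σ(0.65) = 1/(1+e^-0.65) = 0.657
σ(-0.18) = 1/(1+e^0.18) = 0.4551
σ(2.42) = 1/(1+e^-2.42) = 0.9183
result = [0.0579, 0.1141, 0.9507, 0.657, 0.4551, 0.9183]

[0.0579, 0.1141, 0.9507, 0.657, 0.4551, 0.9183]


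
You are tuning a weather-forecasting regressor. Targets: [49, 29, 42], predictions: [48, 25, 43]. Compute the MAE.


Absolute errors: |49-48|=1, |29-25|=4, |42-43|=1
Sum = 6
MAE = 6/3 = 2

2


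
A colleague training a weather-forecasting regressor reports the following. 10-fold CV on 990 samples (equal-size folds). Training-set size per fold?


Fold size = 990/10 = 99
Training per fold = 990 - 99 = 891

891


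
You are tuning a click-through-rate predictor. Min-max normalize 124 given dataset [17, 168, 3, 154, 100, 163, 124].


min=3, max=168
(124-3)/(168-3) = 121/165 = 0.7333

0.7333


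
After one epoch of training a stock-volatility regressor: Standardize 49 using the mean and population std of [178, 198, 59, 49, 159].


μ = 128.6, σ = 62.2273
z = (49 - 128.6)/62.2273 = -1.2792

-1.2792


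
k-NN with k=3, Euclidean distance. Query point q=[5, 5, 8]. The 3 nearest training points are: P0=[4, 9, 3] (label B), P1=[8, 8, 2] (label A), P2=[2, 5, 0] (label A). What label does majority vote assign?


d(q,P0) = 6.4807  (label B)
d(q,P1) = 7.3485  (label A)
d(q,P2) = 8.544  (label A)
Votes: A=2, B=1
Majority → A

A


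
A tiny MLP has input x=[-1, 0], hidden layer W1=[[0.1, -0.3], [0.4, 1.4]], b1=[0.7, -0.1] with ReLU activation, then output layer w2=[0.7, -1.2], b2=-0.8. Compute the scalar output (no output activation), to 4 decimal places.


z1[0] = (0.1)·(-1) + (-0.3)·(0) + 0.7 = 0.6
z1[1] = (0.4)·(-1) + (1.4)·(0) - 0.1 = -0.5
h = ReLU(z1) = [0.6, 0.0]
output = (0.7)·(0.6) + (-1.2)·(0.0) - 0.8 = -0.38

-0.38


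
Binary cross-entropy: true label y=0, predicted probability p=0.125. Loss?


BCE = -[y·ln(p) + (1-y)·ln(1-p)]
= -0 - 1·ln(1-0.125)
= -ln(0.875) = 0.1335

0.1335


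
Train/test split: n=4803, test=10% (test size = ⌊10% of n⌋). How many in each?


Test = ⌊4803·10/100⌋ = 480
Train = 4803 - 480 = 4323

Train: 4323, Test: 480


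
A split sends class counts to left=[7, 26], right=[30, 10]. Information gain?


Parent = [37, 36], H_parent = 0.9999
H_left = 0.7455 (n=33), H_right = 0.8113 (n=40)
H_children = (33/73)·0.7455 + (40/73)·0.8113 = 0.7816
IG = 0.9999 - 0.7816 = 0.2183

0.2183


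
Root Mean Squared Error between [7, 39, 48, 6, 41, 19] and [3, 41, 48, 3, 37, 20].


MSE = 46/6 = 7.6667
RMSE = √(46/6) = 2.7689

2.7689


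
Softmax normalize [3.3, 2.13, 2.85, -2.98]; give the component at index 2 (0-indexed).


Exponentials: e^3.3=27.1126, e^2.13=8.4149, e^2.85=17.2878, e^-2.98=0.0508
Sum = 52.8661
Softmax = [0.5129, 0.1592, 0.327, 0.001]
p[2] = 17.2878/52.8661 = 0.327

0.327


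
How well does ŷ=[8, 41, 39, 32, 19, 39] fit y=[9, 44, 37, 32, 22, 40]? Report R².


ȳ = 30.6667
SS_res = Σ(y-ŷ)² = 24
SS_tot = Σ(y-ȳ)² = 851.33
R² = 1 - SS_res/SS_tot = 1 - 0.0282 = 0.9718

0.9718


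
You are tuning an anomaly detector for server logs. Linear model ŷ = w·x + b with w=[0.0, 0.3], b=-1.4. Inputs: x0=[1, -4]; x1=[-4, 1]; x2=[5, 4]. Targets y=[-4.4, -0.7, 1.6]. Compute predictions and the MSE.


ŷ0 = (0.0)·(1) + (0.3)·(-4) - 1.4 = -2.6
ŷ1 = (0.0)·(-4) + (0.3)·(1) - 1.4 = -1.1
ŷ2 = (0.0)·(5) + (0.3)·(4) - 1.4 = -0.2
errors² = [3.24, 0.16, 3.24]
MSE = 6.6400/3 = 2.2133

2.2133


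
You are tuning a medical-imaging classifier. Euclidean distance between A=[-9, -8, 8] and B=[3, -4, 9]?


d = √((-9-3)² + (-8+ 4)² + (8-9)²)
  = √(144 + 16 + 1)
  = √161 = 12.6886

12.6886


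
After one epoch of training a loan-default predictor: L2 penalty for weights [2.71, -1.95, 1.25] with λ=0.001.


‖w‖₂² = (2.71)² + (-1.95)² + (1.25)²
     = 7.3441 + 3.8025 + 1.5625
     = 12.7091
λ·‖w‖₂² = 0.001·12.7091 = 0.012709

0.012709


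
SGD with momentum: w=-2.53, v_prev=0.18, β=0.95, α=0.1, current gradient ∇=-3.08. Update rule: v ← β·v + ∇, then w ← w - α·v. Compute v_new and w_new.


v_new = 0.95·0.18 - 3.08 = 0.171 - 3.08 = -2.909
w_new = -2.53 - 0.1·-2.909 = -2.53 + 0.2909 = -2.2391

v_new=-2.909, w_new=-2.2391


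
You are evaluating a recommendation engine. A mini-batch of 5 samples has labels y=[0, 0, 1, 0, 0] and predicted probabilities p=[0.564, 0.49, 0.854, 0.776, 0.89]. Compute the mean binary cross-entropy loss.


L[0] = -ln(1-0.564) = -ln(0.436) = 0.8301
L[1] = -ln(1-0.49) = -ln(0.51) = 0.6733
L[2] = -ln(0.854) = 0.1578
L[3] = -ln(1-0.776) = -ln(0.224) = 1.4961
L[4] = -ln(1-0.89) = -ln(0.11) = 2.2073
mean = (0.8301 + 0.6733 + 0.1578 + 1.4961 + 2.2073)/5 = 1.0729

1.0729


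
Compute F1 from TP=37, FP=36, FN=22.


Precision = 37/73 = 0.5068
Recall = 37/59 = 0.6271
F1 = 2·P·R/(P+R) = 2·TP/(2·TP+FP+FN) = 74/(74+36+22) = 74/132 = 0.5606

0.5606


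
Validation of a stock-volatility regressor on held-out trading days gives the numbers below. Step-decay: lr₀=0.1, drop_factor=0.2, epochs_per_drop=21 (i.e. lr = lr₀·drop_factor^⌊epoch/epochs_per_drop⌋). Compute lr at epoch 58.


n_drops = ⌊58/21⌋ = 2
lr = 0.1·0.2^2 = 0.1·0.04 = 0.004

0.004


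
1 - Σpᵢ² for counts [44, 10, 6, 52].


Probabilities: [44/112, 10/112, 6/112, 52/112] ≈ [0.3929, 0.0893, 0.0536, 0.4643]
Σpᵢ² = (1936 + 100 + 36 + 2704)/112² = 4776/12544
Gini = 1 - Σpᵢ² = 1 - 4776/12544 = 0.6193

0.6193


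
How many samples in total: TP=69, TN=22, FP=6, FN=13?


Total = TP + TN + FP + FN
= 69 + 22 + 6 + 13
= 110
(Predicted positive: 75, predicted negative: 35)

110


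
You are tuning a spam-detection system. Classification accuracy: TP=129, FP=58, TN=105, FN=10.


Accuracy = (TP+TN)/(TP+TN+FP+FN)
= (129+105)/(302)
= 234/302 = 77.48%

77.48%


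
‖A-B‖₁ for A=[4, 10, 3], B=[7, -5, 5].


d = |4-7| + |10+ 5| + |3-5|
  = 3 + 15 + 2
  = 20

20


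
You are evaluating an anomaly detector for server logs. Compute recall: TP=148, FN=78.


Recall = TP/(TP+FN)
= 148/(148+78)
= 148/226 = 65.49%

65.49%


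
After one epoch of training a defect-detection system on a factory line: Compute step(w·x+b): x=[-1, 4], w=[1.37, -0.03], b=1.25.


z = (-1)·(1.37) + (4)·(-0.03) + 1.25
  = -0.24
step(z) = 0 (z<0)

0


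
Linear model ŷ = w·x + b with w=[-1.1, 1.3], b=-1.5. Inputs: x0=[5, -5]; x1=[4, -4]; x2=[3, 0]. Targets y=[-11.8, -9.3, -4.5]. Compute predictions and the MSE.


ŷ0 = (-1.1)·(5) + (1.3)·(-5) - 1.5 = -13.5
ŷ1 = (-1.1)·(4) + (1.3)·(-4) - 1.5 = -11.1
ŷ2 = (-1.1)·(3) + (1.3)·(0) - 1.5 = -4.8
errors² = [2.89, 3.24, 0.09]
MSE = 6.2200/3 = 2.0733

2.0733


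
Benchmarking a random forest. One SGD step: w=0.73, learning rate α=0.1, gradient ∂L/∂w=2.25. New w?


w_new = w - α·∇
= 0.73 - 0.1·2.25
= 0.73 - 0.225
= 0.505

0.505


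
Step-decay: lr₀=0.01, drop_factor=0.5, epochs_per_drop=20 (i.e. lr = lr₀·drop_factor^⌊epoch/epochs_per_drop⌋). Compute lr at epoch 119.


n_drops = ⌊119/20⌋ = 5
lr = 0.01·0.5^5 = 0.01·0.03125 = 0.0003125

0.0003125


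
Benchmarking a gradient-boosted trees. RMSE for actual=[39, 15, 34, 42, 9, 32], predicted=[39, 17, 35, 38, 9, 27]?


MSE = 46/6 = 7.6667
RMSE = √(46/6) = 2.7689

2.7689


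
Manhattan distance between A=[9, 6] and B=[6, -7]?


d = |9-6| + |6+ 7|
  = 3 + 13
  = 16

16


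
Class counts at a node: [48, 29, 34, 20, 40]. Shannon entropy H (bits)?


Probabilities: [48/171, 29/171, 34/171, 20/171, 40/171] ≈ [0.2807, 0.1696, 0.1988, 0.117, 0.2339]
H = -((48/171)·log₂(48/171) + (29/171)·log₂(29/171) + (34/171)·log₂(34/171) + (20/171)·log₂(20/171) + (40/171)·log₂(40/171))
  = 2.2643 bits

2.2643 bits


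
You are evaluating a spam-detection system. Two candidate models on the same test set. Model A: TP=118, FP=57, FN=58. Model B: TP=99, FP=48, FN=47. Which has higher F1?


Model A: P=118/175=0.6743, R=118/176=0.6705, F1=2PR/(P+R)=2TP/(2TP+FP+FN)=236/351=0.6724
Model B: P=99/147=0.6735, R=99/146=0.6781, F1=2PR/(P+R)=2TP/(2TP+FP+FN)=198/293=0.6758
0.6724 < 0.6758 → Model B

Model B


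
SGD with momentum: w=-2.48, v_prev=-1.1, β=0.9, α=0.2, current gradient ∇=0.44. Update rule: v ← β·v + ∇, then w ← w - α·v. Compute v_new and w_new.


v_new = 0.9·-1.1 + 0.44 = -0.99 + 0.44 = -0.55
w_new = -2.48 - 0.2·-0.55 = -2.48 + 0.11 = -2.37

v_new=-0.55, w_new=-2.37


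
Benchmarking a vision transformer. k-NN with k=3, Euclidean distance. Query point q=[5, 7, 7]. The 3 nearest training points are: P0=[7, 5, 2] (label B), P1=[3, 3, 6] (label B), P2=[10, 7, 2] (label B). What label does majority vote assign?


d(q,P0) = 5.7446  (label B)
d(q,P1) = 4.5826  (label B)
d(q,P2) = 7.0711  (label B)
Votes: A=0, B=3
Majority → B

B


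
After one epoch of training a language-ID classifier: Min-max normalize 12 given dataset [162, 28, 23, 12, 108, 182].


min=12, max=182
(12-12)/(182-12) = 0/170 = 0.0

0.0


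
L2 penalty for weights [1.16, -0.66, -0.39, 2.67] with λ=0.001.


‖w‖₂² = (1.16)² + (-0.66)² + (-0.39)² + (2.67)²
     = 1.3456 + 0.4356 + 0.1521 + 7.1289
     = 9.0622
λ·‖w‖₂² = 0.001·9.0622 = 0.009062

0.009062


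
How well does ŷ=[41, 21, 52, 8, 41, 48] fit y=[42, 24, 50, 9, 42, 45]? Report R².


ȳ = 35.3333
SS_res = Σ(y-ŷ)² = 25
SS_tot = Σ(y-ȳ)² = 1219.33
R² = 1 - SS_res/SS_tot = 1 - 0.0205 = 0.9795

0.9795


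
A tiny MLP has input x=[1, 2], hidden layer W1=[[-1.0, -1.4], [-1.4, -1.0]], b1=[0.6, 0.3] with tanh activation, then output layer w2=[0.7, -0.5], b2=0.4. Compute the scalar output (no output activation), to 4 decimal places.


z1[0] = (-1.0)·(1) + (-1.4)·(2) + 0.6 = -3.2
z1[1] = (-1.4)·(1) + (-1.0)·(2) + 0.3 = -3.1
h = tanh(z1) = [-0.9967, -0.9959]
output = (0.7)·(-0.9967) + (-0.5)·(-0.9959) + 0.4 = 0.2003

0.2003


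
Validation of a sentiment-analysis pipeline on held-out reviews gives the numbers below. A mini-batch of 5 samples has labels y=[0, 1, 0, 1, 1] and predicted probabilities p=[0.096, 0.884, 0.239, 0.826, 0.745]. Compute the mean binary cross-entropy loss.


L[0] = -ln(1-0.096) = -ln(0.904) = 0.1009
L[1] = -ln(0.884) = 0.1233
L[2] = -ln(1-0.239) = -ln(0.761) = 0.2731
L[3] = -ln(0.826) = 0.1912
L[4] = -ln(0.745) = 0.2944
mean = (0.1009 + 0.1233 + 0.2731 + 0.1912 + 0.2944)/5 = 0.1966

0.1966


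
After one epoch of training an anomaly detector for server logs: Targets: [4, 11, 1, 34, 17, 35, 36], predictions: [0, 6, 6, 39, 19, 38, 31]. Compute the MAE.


Absolute errors: |4-0|=4, |11-6|=5, |1-6|=5, |34-39|=5, |17-19|=2, |35-38|=3, |36-31|=5
Sum = 29
MAE = 29/7 = 29/7

29/7


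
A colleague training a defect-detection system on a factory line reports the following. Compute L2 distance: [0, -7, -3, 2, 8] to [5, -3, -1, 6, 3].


d = √((0-5)² + (-7+ 3)² + (-3+ 1)² + (2-6)² + (8-3)²)
  = √(25 + 16 + 4 + 16 + 25)
  = √86 = 9.2736

9.2736


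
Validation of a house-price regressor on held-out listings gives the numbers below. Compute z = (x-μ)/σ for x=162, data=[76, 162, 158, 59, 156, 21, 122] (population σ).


μ = 107.7143, σ = 51.9745
z = (162 - 107.7143)/51.9745 = 1.0445

1.0445


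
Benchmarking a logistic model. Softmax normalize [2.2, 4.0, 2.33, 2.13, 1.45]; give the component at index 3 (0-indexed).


Exponentials: e^2.2=9.025, e^4.0=54.5982, e^2.33=10.2779, e^2.13=8.4149, e^1.45=4.2631
Sum = 86.5791
Softmax = [0.1042, 0.6306, 0.1187, 0.0972, 0.0492]
p[3] = 8.4149/86.5791 = 0.0972

0.0972


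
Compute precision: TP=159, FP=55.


Precision = TP/(TP+FP)
= 159/(159+55)
= 159/214 = 74.3%

74.3%


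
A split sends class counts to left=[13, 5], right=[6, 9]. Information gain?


Parent = [19, 14], H_parent = 0.9834
H_left = 0.8524 (n=18), H_right = 0.971 (n=15)
H_children = (18/33)·0.8524 + (15/33)·0.971 = 0.9063
IG = 0.9834 - 0.9063 = 0.0771

0.0771


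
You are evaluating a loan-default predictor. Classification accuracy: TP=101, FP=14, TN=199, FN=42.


Accuracy = (TP+TN)/(TP+TN+FP+FN)
= (101+199)/(356)
= 300/356 = 84.27%

84.27%


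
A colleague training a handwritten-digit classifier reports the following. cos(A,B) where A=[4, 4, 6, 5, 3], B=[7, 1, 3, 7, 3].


A·B = 4·7 + 4·1 + 6·3 + 5·7 + 3·3 = 94
‖A‖ = √102 = 10.0995, ‖B‖ = √117 = 10.8167
cos = 94/(√102·√117) = 94/√11934 = 0.8605

0.8605


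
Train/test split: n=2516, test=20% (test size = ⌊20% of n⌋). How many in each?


Test = ⌊2516·20/100⌋ = 503
Train = 2516 - 503 = 2013

Train: 2013, Test: 503


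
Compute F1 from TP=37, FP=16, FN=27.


Precision = 37/53 = 0.6981
Recall = 37/64 = 0.5781
F1 = 2·P·R/(P+R) = 2·TP/(2·TP+FP+FN) = 74/(74+16+27) = 74/117 = 0.6325

0.6325


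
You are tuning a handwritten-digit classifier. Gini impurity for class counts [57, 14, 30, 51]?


Probabilities: [57/152, 14/152, 30/152, 51/152] ≈ [0.375, 0.0921, 0.1974, 0.3355]
Σpᵢ² = (3249 + 196 + 900 + 2601)/152² = 6946/23104
Gini = 1 - Σpᵢ² = 1 - 6946/23104 = 0.6994

0.6994


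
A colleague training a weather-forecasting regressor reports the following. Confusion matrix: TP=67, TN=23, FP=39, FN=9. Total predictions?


Total = TP + TN + FP + FN
= 67 + 23 + 39 + 9
= 138
(Predicted positive: 106, predicted negative: 32)

138


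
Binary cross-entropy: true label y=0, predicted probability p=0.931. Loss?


BCE = -[y·ln(p) + (1-y)·ln(1-p)]
= -0 - 1·ln(1-0.931)
= -ln(0.069) = 2.6736

2.6736


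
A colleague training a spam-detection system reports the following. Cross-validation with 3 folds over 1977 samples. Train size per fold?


Fold size = 1977/3 = 659
Training per fold = 1977 - 659 = 1318

1318


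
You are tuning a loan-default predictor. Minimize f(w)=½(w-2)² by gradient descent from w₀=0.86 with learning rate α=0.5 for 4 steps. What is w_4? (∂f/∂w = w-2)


step 1: grad = 0.86-2 = -1.14; w = 0.86 - 0.5·(-1.14) = 1.43
step 2: grad = 1.43-2 = -0.57; w = 1.43 - 0.5·(-0.57) = 1.715
step 3: grad = 1.715-2 = -0.285; w = 1.715 - 0.5·(-0.285) = 1.8575
step 4: grad = 1.8575-2 = -0.1425; w = 1.8575 - 0.5·(-0.1425) = 1.92875

1.92875


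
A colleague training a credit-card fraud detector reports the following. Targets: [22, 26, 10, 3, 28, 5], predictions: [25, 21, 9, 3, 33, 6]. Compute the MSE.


Squared errors: (22-25)²=9, (26-21)²=25, (10-9)²=1, (3-3)²=0, (28-33)²=25, (5-6)²=1
Sum = 61
MSE = 61/6 = 61/6

61/6


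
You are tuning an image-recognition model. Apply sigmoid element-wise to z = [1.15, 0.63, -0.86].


σ(1.15) = 1/(1+e^-1.15) = 0.7595
σ(0.63) = 1/(1+e^-0.63) = 0.6525
σ(-0.86) = 1/(1+e^0.86) = 0.2973
result = [0.7595, 0.6525, 0.2973]

[0.7595, 0.6525, 0.2973]


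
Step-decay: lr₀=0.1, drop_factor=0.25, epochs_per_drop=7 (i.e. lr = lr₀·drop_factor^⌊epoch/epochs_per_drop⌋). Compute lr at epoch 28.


n_drops = ⌊28/7⌋ = 4
lr = 0.1·0.25^4 = 0.1·0.00390625 = 0.000390625

0.000390625


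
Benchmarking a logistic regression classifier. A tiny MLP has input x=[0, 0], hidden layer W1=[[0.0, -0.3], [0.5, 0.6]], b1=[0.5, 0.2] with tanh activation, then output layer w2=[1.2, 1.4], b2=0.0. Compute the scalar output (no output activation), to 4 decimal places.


z1[0] = (0.0)·(0) + (-0.3)·(0) + 0.5 = 0.5
z1[1] = (0.5)·(0) + (0.6)·(0) + 0.2 = 0.2
h = tanh(z1) = [0.4621, 0.1974]
output = (1.2)·(0.4621) + (1.4)·(0.1974) + 0.0 = 0.8309

0.8309


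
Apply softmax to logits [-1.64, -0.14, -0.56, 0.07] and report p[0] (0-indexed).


Exponentials: e^-1.64=0.194, e^-0.14=0.8694, e^-0.56=0.5712, e^0.07=1.0725
Sum = 2.7071
Softmax = [0.0717, 0.3211, 0.211, 0.3962]
p[0] = 0.194/2.7071 = 0.0717

0.0717


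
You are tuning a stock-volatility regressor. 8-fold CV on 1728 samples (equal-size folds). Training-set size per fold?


Fold size = 1728/8 = 216
Training per fold = 1728 - 216 = 1512

1512


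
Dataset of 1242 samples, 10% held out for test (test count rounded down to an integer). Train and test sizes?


Test = ⌊1242·10/100⌋ = 124
Train = 1242 - 124 = 1118

Train: 1118, Test: 124


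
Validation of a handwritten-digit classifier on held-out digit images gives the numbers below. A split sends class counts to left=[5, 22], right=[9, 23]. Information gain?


Parent = [14, 45], H_parent = 0.7905
H_left = 0.6913 (n=27), H_right = 0.8571 (n=32)
H_children = (27/59)·0.6913 + (32/59)·0.8571 = 0.7812
IG = 0.7905 - 0.7812 = 0.0093

0.0093


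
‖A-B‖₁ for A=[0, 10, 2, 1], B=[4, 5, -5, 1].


d = |0-4| + |10-5| + |2+ 5| + |1-1|
  = 4 + 5 + 7 + 0
  = 16

16


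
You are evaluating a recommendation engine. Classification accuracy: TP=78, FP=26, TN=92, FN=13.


Accuracy = (TP+TN)/(TP+TN+FP+FN)
= (78+92)/(209)
= 170/209 = 81.34%

81.34%


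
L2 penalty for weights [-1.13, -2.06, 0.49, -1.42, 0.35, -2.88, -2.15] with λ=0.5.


‖w‖₂² = (-1.13)² + (-2.06)² + (0.49)² + (-1.42)² + (0.35)² + (-2.88)² + (-2.15)²
     = 1.2769 + 4.2436 + 0.2401 + 2.0164 + 0.1225 + 8.2944 + 4.6225
     = 20.8164
λ·‖w‖₂² = 0.5·20.8164 = 10.4082

10.4082


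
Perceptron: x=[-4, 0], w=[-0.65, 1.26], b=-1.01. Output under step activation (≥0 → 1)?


z = (-4)·(-0.65) + (0)·(1.26) - 1.01
  = 1.59
step(z) = 1 (z≥0)

1


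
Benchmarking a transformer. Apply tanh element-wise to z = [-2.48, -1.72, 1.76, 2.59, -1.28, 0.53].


tanh(-2.48) = -0.9861
tanh(-1.72) = -0.9379
tanh(1.76) = 0.9425
tanh(2.59) = 0.9888
tanh(-1.28) = -0.8565
tanh(0.53) = 0.4854
result = [-0.9861, -0.9379, 0.9425, 0.9888, -0.8565, 0.4854]

[-0.9861, -0.9379, 0.9425, 0.9888, -0.8565, 0.4854]


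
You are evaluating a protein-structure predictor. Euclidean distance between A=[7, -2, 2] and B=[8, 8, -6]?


d = √((7-8)² + (-2-8)² + (2+ 6)²)
  = √(1 + 100 + 64)
  = √165 = 12.8452

12.8452


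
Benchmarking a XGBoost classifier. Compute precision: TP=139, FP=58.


Precision = TP/(TP+FP)
= 139/(139+58)
= 139/197 = 70.56%

70.56%


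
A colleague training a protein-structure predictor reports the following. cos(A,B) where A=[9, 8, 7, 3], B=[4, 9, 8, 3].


A·B = 9·4 + 8·9 + 7·8 + 3·3 = 173
‖A‖ = √203 = 14.2478, ‖B‖ = √170 = 13.0384
cos = 173/(√203·√170) = 173/√34510 = 0.9313

0.9313


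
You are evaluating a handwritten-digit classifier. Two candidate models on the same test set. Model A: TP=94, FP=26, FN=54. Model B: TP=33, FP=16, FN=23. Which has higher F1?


Model A: P=94/120=0.7833, R=94/148=0.6351, F1=2PR/(P+R)=2TP/(2TP+FP+FN)=188/268=0.7015
Model B: P=33/49=0.6735, R=33/56=0.5893, F1=2PR/(P+R)=2TP/(2TP+FP+FN)=66/105=0.6286
0.7015 > 0.6286 → Model A

Model A


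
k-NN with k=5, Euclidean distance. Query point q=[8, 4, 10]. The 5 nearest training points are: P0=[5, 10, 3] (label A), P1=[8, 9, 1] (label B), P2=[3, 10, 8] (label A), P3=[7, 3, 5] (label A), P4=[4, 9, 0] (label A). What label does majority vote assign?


d(q,P0) = 9.6954  (label A)
d(q,P1) = 10.2956  (label B)
d(q,P2) = 8.0623  (label A)
d(q,P3) = 5.1962  (label A)
d(q,P4) = 11.8743  (label A)
Votes: A=4, B=1
Majority → A

A


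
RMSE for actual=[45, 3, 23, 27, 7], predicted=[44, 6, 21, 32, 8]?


MSE = 40/5 = 8
RMSE = √(40/5) = 2.8284

2.8284


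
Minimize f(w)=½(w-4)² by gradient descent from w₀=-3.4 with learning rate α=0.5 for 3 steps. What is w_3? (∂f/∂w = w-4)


step 1: grad = -3.4-4 = -7.4; w = -3.4 - 0.5·(-7.4) = 0.3
step 2: grad = 0.3-4 = -3.7; w = 0.3 - 0.5·(-3.7) = 2.15
step 3: grad = 2.15-4 = -1.85; w = 2.15 - 0.5·(-1.85) = 3.075

3.075


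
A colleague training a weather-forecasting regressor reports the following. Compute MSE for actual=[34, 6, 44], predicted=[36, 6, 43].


Squared errors: (34-36)²=4, (6-6)²=0, (44-43)²=1
Sum = 5
MSE = 5/3 = 5/3

5/3


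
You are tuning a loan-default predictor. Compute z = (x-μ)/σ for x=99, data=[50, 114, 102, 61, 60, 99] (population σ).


μ = 81, σ = 24.6847
z = (99 - 81)/24.6847 = 0.7292

0.7292


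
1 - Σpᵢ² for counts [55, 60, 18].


Probabilities: [55/133, 60/133, 18/133] ≈ [0.4135, 0.4511, 0.1353]
Σpᵢ² = (3025 + 3600 + 324)/133² = 6949/17689
Gini = 1 - Σpᵢ² = 1 - 6949/17689 = 0.6072

0.6072


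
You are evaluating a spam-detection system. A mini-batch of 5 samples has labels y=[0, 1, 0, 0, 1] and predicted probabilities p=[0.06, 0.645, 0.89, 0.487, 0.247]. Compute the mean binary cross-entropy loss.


L[0] = -ln(1-0.06) = -ln(0.94) = 0.0619
L[1] = -ln(0.645) = 0.4385
L[2] = -ln(1-0.89) = -ln(0.11) = 2.2073
L[3] = -ln(1-0.487) = -ln(0.513) = 0.6675
L[4] = -ln(0.247) = 1.3984
mean = (0.0619 + 0.4385 + 2.2073 + 0.6675 + 1.3984)/5 = 0.9547

0.9547


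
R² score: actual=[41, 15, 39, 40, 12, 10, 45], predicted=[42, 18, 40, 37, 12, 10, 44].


ȳ = 28.8571
SS_res = Σ(y-ŷ)² = 21
SS_tot = Σ(y-ȳ)² = 1466.86
R² = 1 - SS_res/SS_tot = 1 - 0.0143 = 0.9857

0.9857


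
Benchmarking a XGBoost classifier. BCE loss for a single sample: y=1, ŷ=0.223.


BCE = -[y·ln(p) + (1-y)·ln(1-p)]
= -1·ln(0.223) - 0
= -ln(0.223) = 1.5006

1.5006
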